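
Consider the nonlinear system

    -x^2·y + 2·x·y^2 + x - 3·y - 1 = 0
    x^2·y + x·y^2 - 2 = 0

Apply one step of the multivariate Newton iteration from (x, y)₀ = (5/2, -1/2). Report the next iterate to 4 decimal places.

At (5/2, -1/2): F = (7.3750, -4.5000).
Jacobian J = [[-2·x·y + 2·y^2 + 1, -x^2 + 4·x·y - 3], [2·x·y + y^2, x^2 + 2·x·y]].
At the point, J = [[4.0000, -14.2500], [-2.2500, 3.7500]] (det J = -17.0625).
Solving J·Δ = −F gives Δ = (-2.1374, -0.0824).
Then the next iterate is (x, y)₁ = (0.3626, -0.5824).

(0.3626, -0.5824)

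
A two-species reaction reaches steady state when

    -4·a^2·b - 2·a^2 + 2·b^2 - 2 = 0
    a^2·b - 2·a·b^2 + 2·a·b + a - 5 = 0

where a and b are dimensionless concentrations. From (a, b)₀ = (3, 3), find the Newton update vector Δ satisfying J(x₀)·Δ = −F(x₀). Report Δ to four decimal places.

(-1.0590, -0.8768)

At (3, 3): F = (-110.0000, -11.0000).
Jacobian J = [[-8·a·b - 4·a, -4·a^2 + 4·b], [2·a·b - 2·b^2 + 2·b + 1, a^2 - 4·a·b + 2·a]].
At the point, J = [[-84.0000, -24.0000], [7.0000, -21.0000]] (det J = 1932.0000).
Solving J·Δ = −F gives Δ = (-1.0590, -0.8768).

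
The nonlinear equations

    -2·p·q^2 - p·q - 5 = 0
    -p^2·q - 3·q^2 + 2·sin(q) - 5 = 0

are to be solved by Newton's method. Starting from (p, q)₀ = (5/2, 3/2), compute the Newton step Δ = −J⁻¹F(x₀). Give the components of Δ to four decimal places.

(-0.8031, -0.8675)

At (5/2, 3/2): F = (-20.0000, -19.130010).
Jacobian J = [[-2·q^2 - q, -4·p·q - p], [-2·p·q, -p^2 - 6·q + 2·cos(q)]].
At the point, J = [[-6.0000, -17.5000], [-7.5000, -15.108526]] (det J = -40.598846).
Solving J·Δ = −F gives Δ = (-0.8031, -0.8675).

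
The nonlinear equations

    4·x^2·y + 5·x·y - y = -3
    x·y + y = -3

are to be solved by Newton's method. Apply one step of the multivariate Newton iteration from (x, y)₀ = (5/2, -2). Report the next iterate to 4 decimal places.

(1.5294, -1.4118)

At (5/2, -2): F = (-70.0000, -4.0000).
Jacobian J = [[8·x·y + 5·y, 4·x^2 + 5·x - 1], [y, x + 1]].
At the point, J = [[-50.0000, 36.5000], [-2.0000, 3.5000]] (det J = -102.0000).
Solving J·Δ = −F gives Δ = (-0.9706, 0.5882).
Then the next iterate is (x, y)₁ = (1.5294, -1.4118).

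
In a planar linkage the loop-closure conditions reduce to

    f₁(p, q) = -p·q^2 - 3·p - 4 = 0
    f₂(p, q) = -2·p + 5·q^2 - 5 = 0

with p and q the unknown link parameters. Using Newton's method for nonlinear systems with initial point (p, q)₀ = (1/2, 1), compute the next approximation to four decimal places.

(-0.9524, 0.8095)

At (1/2, 1): F = (-6.0000, -1.0000).
Jacobian J = [[-q^2 - 3, -2·p·q], [-2, 10·q]].
At the point, J = [[-4.0000, -1.0000], [-2.0000, 10.0000]] (det J = -42.0000).
Solving J·Δ = −F gives Δ = (-1.4524, -0.1905).
Then the next iterate is (p, q)₁ = (-0.9524, 0.8095).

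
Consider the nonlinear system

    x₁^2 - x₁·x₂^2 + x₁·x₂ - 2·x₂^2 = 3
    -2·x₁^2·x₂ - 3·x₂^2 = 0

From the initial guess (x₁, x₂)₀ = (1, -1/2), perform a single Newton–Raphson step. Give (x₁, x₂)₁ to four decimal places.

(0.3704, 0.5093)

At (1, -1/2): F = (-3.2500, 0.2500).
Jacobian J = [[2·x₁ - x₂^2 + x₂, -2·x₁·x₂ + x₁ - 4·x₂], [-4·x₁·x₂, -2·x₁^2 - 6·x₂]].
At the point, J = [[1.2500, 4.0000], [2.0000, 1.0000]] (det J = -6.7500).
Solving J·Δ = −F gives Δ = (-0.6296, 1.0093).
Then the next iterate is (x₁, x₂)₁ = (0.3704, 0.5093).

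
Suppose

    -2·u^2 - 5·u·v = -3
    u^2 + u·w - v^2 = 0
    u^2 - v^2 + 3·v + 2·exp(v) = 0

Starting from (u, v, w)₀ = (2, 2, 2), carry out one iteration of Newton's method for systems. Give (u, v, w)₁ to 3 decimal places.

(1.343, 0.683, -0.663)

At (2, 2, 2): F = (-25.000, 4.000, 20.77811).
Jacobian J = [[-4·u - 5·v, -5·u, 0], [2·u + w, -2·v, u], [2·u, -2·v + 2·exp(v) + 3, 0]].
At the point, J = [[-18.000, -10.000, 0.000], [6.000, -4.000, 2.000], [4.000, 13.77811, 0.000]] (det J = 416.01204).
Solving J·Δ = −F gives Δ = (-0.657, -1.317, -2.663).
Then the next iterate is (u, v, w)₁ = (1.343, 0.683, -0.663).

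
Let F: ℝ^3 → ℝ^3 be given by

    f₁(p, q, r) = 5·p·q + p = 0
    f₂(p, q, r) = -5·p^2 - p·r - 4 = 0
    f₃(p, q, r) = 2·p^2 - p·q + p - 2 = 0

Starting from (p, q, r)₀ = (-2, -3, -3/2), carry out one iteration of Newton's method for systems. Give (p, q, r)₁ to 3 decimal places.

At (-2, -3, -3/2): F = (28.000, -27.000, -2.000).
Jacobian J = [[5·q + 1, 5·p, 0], [-10·p - r, 0, -p], [4·p - q + 1, -p, 0]].
At the point, J = [[-14.000, -10.000, 0.000], [21.500, 0.000, 2.000], [-4.000, 2.000, 0.000]] (det J = 136.000).
Solving J·Δ = −F gives Δ = (0.529, 2.059, 7.809).
Then the next iterate is (p, q, r)₁ = (-1.471, -0.941, 6.309).

(-1.471, -0.941, 6.309)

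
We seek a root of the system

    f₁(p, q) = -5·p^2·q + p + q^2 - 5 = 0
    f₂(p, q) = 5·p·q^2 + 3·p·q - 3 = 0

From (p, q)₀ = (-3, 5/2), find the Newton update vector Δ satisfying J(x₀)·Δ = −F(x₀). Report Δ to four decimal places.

At (-3, 5/2): F = (-114.2500, -119.2500).
Jacobian J = [[-10·p·q + 1, -5·p^2 + 2·q], [5·q^2 + 3·q, 10·p·q + 3·p]].
At the point, J = [[76.0000, -40.0000], [38.7500, -84.0000]] (det J = -4834.0000).
Solving J·Δ = −F gives Δ = (0.9986, -0.9590).

(0.9986, -0.9590)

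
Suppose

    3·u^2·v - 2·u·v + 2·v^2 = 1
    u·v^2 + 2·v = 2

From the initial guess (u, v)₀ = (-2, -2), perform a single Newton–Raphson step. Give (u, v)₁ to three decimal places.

At (-2, -2): F = (-25.000, -14.000).
Jacobian J = [[6·u·v - 2·v, 3·u^2 - 2·u + 4·v], [v^2, 2·u·v + 2]].
At the point, J = [[28.000, 8.000], [4.000, 10.000]] (det J = 248.000).
Solving J·Δ = −F gives Δ = (0.556, 1.177).
Then the next iterate is (u, v)₁ = (-1.444, -0.823).

(-1.444, -0.823)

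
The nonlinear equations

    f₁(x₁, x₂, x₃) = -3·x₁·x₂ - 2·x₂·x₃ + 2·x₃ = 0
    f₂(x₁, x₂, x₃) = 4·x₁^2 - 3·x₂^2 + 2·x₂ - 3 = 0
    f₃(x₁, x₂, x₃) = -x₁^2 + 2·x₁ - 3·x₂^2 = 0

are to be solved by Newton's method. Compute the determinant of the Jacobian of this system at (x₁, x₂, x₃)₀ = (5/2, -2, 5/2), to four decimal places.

J = [[-3·x₂, -3·x₁ - 2·x₃, -2·x₂ + 2], [8·x₁, -6·x₂ + 2, 0], [-2·x₁ + 2, -6·x₂, 0]].
At the point, J = [[6.0000, -12.5000, 6.0000], [20.0000, 14.0000, 0.0000], [-3.0000, 12.0000, 0.0000]].
det J = 1692.0000.

1692.0000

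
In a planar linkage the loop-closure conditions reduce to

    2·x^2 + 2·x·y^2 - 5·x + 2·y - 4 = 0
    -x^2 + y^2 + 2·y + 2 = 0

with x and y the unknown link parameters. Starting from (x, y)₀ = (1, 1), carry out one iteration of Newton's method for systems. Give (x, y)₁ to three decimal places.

(3.250, 1.125)

At (1, 1): F = (-3.000, 4.000).
Jacobian J = [[4·x + 2·y^2 - 5, 4·x·y + 2], [-2·x, 2·y + 2]].
At the point, J = [[1.000, 6.000], [-2.000, 4.000]] (det J = 16.000).
Solving J·Δ = −F gives Δ = (2.250, 0.125).
Then the next iterate is (x, y)₁ = (3.250, 1.125).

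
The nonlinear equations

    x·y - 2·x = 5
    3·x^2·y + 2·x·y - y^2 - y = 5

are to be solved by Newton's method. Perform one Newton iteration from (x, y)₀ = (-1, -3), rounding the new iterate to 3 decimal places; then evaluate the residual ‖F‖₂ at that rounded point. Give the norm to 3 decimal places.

At (-1, -3): F = (0.000, -14.000).
Jacobian J = [[y - 2, x], [6·x·y + 2·y, 3·x^2 + 2·x - 2·y - 1]].
At the point, J = [[-5.000, -1.000], [12.000, 6.000]] (det J = -18.000).
Solving J·Δ = −F gives Δ = (-0.778, 3.889).
Then the next iterate is (x, y)₁ = (-1.778, 0.889).
Re-evaluating at (-1.778, 0.889): F = (-3.02464, -1.40946), so ‖F‖₂ = 3.337.

3.337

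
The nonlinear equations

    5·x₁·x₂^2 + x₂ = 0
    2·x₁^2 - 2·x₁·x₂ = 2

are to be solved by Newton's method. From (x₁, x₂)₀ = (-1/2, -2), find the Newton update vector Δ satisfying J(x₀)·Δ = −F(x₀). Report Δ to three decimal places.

(13.250, -23.000)

At (-1/2, -2): F = (-12.000, -3.500).
Jacobian J = [[5·x₂^2, 10·x₁·x₂ + 1], [4·x₁ - 2·x₂, -2·x₁]].
At the point, J = [[20.000, 11.000], [2.000, 1.000]] (det J = -2.000).
Solving J·Δ = −F gives Δ = (13.250, -23.000).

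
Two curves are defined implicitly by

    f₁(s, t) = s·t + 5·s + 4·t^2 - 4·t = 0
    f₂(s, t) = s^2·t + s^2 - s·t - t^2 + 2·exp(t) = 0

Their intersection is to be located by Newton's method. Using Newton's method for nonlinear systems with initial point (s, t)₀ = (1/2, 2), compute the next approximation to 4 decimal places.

At (1/2, 2): F = (11.5000, 10.528112).
Jacobian J = [[t + 5, s + 8·t - 4], [2·s·t + 2·s - t, s^2 - s - 2·t + 2·exp(t)]].
At the point, J = [[7.0000, 12.5000], [1.0000, 10.528112]] (det J = 61.196785).
Solving J·Δ = −F gives Δ = (0.1720, -1.0163).
Then the next iterate is (s, t)₁ = (0.6720, 0.9837).

(0.6720, 0.9837)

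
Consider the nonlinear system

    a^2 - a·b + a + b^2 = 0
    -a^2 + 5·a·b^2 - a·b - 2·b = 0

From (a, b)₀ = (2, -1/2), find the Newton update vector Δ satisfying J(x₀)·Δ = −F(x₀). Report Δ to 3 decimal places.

(-1.194, 0.228)

At (2, -1/2): F = (7.250, 0.500).
Jacobian J = [[2·a - b + 1, -a + 2·b], [-2·a + 5·b^2 - b, 10·a·b - a - 2]].
At the point, J = [[5.500, -3.000], [-2.250, -14.000]] (det J = -83.750).
Solving J·Δ = −F gives Δ = (-1.194, 0.228).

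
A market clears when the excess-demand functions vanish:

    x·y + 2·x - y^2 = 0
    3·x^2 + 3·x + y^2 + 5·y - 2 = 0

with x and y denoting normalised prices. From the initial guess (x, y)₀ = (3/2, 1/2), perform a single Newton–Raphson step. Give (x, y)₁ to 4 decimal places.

(-0.1667, 1.8333)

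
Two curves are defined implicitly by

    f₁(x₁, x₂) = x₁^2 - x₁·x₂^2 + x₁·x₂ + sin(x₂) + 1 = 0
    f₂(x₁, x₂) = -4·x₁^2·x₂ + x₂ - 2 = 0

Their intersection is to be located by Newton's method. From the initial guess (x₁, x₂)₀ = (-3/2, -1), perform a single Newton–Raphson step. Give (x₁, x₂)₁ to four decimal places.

At (-3/2, -1): F = (5.408529, 6.0000).
Jacobian J = [[2·x₁ - x₂^2 + x₂, -2·x₁·x₂ + x₁ + cos(x₂)], [-8·x₁·x₂, -4·x₁^2 + 1]].
At the point, J = [[-5.0000, -3.959698], [-12.0000, -8.0000]] (det J = -7.516372).
Solving J·Δ = −F gives Δ = (-2.5957, 4.6435).
Then the next iterate is (x₁, x₂)₁ = (-4.0957, 3.6435).

(-4.0957, 3.6435)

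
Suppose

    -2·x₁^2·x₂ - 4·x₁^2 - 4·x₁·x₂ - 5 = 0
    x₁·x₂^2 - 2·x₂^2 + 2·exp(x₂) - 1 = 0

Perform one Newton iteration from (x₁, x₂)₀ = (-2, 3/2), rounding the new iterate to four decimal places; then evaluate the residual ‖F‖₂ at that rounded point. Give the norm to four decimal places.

At (-2, 3/2): F = (-21.0000, -1.036622).
Jacobian J = [[-4·x₁·x₂ - 8·x₁ - 4·x₂, -2·x₁^2 - 4·x₁], [x₂^2, 2·x₁·x₂ - 4·x₂ + 2·exp(x₂)]].
At the point, J = [[22.0000, 0.0000], [2.2500, -3.036622]] (det J = -66.805681).
Solving J·Δ = −F gives Δ = (0.9545, 0.3659).
Then the next iterate is (x₁, x₂)₁ = (-1.0455, 1.8659).
Re-evaluating at (-1.0455, 1.8659): F = (-5.648207, 1.320337), so ‖F‖₂ = 5.8005.

5.8005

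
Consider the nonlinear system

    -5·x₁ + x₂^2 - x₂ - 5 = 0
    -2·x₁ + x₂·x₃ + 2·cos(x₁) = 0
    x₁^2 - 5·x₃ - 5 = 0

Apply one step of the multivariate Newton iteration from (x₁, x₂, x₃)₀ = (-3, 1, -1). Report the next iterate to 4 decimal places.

At (-3, 1, -1): F = (10.0000, 3.020015, 9.0000).
Jacobian J = [[-5, 2·x₂ - 1, 0], [-2·sin(x₁) - 2, x₃, x₂], [2·x₁, 0, -5]].
At the point, J = [[-5.0000, 1.0000, 0.0000], [-1.717760, -1.0000, 1.0000], [-6.0000, 0.0000, -5.0000]] (det J = -39.588800).
Solving J·Δ = −F gives Δ = (1.8717, -0.6413, -0.4461).
Then the next iterate is (x₁, x₂, x₃)₁ = (-1.1283, 0.3587, -1.4461).

(-1.1283, 0.3587, -1.4461)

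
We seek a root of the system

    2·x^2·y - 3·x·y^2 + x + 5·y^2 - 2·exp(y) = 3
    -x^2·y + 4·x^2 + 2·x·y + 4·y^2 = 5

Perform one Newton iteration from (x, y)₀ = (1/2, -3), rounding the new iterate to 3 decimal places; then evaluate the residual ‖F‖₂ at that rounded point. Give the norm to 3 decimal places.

9.103

At (1/2, -3): F = (27.40043, 29.750).
Jacobian J = [[4·x·y - 3·y^2 + 1, 2·x^2 - 6·x·y + 10·y - 2·exp(y)], [-2·x·y + 8·x + 2·y, -x^2 + 2·x + 8·y]].
At the point, J = [[-32.000, -20.59957], [1.000, -23.250]] (det J = 764.59957).
Solving J·Δ = −F gives Δ = (0.032, 1.281).
Then the next iterate is (x, y)₁ = (0.532, -1.719).
Re-evaluating at (0.532, -1.719): F = (6.25916, 6.60944), so ‖F‖₂ = 9.103.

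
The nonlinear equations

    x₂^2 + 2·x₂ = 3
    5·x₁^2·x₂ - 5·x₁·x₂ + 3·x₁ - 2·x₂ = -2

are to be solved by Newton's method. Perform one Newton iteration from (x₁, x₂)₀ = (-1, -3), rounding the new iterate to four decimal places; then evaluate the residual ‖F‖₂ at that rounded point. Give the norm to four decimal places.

4.0701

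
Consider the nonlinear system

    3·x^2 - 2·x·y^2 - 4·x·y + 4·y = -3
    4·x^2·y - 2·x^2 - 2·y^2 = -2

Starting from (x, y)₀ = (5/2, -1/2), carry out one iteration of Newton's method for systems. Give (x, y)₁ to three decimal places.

(1.064, -0.693)

At (5/2, -1/2): F = (23.500, -23.500).
Jacobian J = [[6·x - 2·y^2 - 4·y, -4·x·y - 4·x + 4], [8·x·y - 4·x, 4·x^2 - 4·y]].
At the point, J = [[16.500, -1.000], [-20.000, 27.000]] (det J = 425.500).
Solving J·Δ = −F gives Δ = (-1.436, -0.193).
Then the next iterate is (x, y)₁ = (1.064, -0.693).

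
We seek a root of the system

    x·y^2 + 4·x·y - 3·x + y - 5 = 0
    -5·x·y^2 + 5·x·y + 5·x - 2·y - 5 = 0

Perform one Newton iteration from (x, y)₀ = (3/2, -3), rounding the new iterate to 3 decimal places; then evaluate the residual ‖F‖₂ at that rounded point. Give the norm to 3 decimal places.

99.340

At (3/2, -3): F = (-17.000, -81.500).
Jacobian J = [[y^2 + 4·y - 3, 2·x·y + 4·x + 1], [-5·y^2 + 5·y + 5, -10·x·y + 5·x - 2]].
At the point, J = [[-6.000, -2.000], [-55.000, 50.500]] (det J = -413.000).
Solving J·Δ = −F gives Δ = (-2.473, -1.080).
Then the next iterate is (x, y)₁ = (-0.973, -4.080).
Re-evaluating at (-0.973, -4.080): F = (-6.47859, 99.12894), so ‖F‖₂ = 99.340.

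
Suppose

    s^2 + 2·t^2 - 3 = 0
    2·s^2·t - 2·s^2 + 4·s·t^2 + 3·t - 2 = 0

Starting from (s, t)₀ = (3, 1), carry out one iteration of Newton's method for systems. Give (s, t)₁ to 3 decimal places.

(1.787, 0.819)

At (3, 1): F = (8.000, 13.000).
Jacobian J = [[2·s, 4·t], [4·s·t - 4·s + 4·t^2, 2·s^2 + 8·s·t + 3]].
At the point, J = [[6.000, 4.000], [4.000, 45.000]] (det J = 254.000).
Solving J·Δ = −F gives Δ = (-1.213, -0.181).
Then the next iterate is (s, t)₁ = (1.787, 0.819).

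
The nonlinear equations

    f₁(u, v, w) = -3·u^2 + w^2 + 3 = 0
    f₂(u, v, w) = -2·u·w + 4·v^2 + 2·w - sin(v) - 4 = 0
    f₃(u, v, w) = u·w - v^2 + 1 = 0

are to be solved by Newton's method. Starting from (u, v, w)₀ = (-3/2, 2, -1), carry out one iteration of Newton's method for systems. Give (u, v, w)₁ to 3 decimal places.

At (-3/2, 2, -1): F = (-2.750, 6.09070, -1.500).
Jacobian J = [[-6·u, 0, 2·w], [-2·w, 8·v - cos(v), -2·u + 2], [w, -2·v, u]].
At the point, J = [[9.000, 0.000, -2.000], [2.000, 16.41615, 5.000], [-1.000, -4.000, -1.500]] (det J = -58.45028).
Solving J·Δ = −F gives Δ = (0.209, -0.264, -0.436).
Then the next iterate is (u, v, w)₁ = (-1.291, 1.736, -1.436).

(-1.291, 1.736, -1.436)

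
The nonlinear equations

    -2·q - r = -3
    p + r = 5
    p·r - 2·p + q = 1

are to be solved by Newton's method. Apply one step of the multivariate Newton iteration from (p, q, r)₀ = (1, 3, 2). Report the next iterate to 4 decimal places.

(2.0000, 0.0000, 3.0000)

At (1, 3, 2): F = (-5.0000, -2.0000, 2.0000).
Jacobian J = [[0, -2, -1], [1, 0, 1], [r - 2, 1, p]].
At the point, J = [[0.0000, -2.0000, -1.0000], [1.0000, 0.0000, 1.0000], [0.0000, 1.0000, 1.0000]] (det J = 1.0000).
Solving J·Δ = −F gives Δ = (1.0000, -3.0000, 1.0000).
Then the next iterate is (p, q, r)₁ = (2.0000, 0.0000, 3.0000).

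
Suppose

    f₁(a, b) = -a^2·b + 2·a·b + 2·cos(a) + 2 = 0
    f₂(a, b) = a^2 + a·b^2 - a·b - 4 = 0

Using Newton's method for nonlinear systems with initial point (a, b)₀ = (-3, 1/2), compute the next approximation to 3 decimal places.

(-2.080, 0.264)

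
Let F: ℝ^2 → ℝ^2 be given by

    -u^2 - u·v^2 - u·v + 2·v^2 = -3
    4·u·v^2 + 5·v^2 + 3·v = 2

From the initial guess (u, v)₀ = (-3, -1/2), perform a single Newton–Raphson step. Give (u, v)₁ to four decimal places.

(-1.8682, -0.0882)

At (-3, -1/2): F = (-6.2500, -5.2500).
Jacobian J = [[-2·u - v^2 - v, -2·u·v - u + 4·v], [4·v^2, 8·u·v + 10·v + 3]].
At the point, J = [[6.2500, -2.0000], [1.0000, 10.0000]] (det J = 64.5000).
Solving J·Δ = −F gives Δ = (1.1318, 0.4118).
Then the next iterate is (u, v)₁ = (-1.8682, -0.0882).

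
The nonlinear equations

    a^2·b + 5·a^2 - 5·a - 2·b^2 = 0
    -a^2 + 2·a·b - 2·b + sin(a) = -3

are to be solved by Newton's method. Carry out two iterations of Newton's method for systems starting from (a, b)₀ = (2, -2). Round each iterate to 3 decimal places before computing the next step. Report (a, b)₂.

(1.629, -1.088)

At (2, -2): F = (-6.000, -4.09070).
Jacobian J = [[2·a·b + 10·a - 5, a^2 - 4·b], [-2·a + 2·b + cos(a), 2·a - 2]].
At the point, J = [[7.000, 12.000], [-8.41615, 2.000]] (det J = 114.99376).
Solving J·Δ = −F gives Δ = (-0.323, 0.688).
Then the next iterate is (a, b)₁ = (1.677, -1.312).
Round to (1.677, -1.312) and repeat: F = (-1.45582, -0.59441), J = [[7.36955, 8.06033], [-6.08400, 1.354]].
Δ = (-0.048, 0.224), so (a, b)₂ = (1.629, -1.088).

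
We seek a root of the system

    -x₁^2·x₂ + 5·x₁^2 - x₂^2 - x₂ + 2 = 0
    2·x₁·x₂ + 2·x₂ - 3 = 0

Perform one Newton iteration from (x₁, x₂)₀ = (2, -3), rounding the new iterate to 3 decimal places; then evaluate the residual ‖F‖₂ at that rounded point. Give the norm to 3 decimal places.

At (2, -3): F = (28.000, -21.000).
Jacobian J = [[-2·x₁·x₂ + 10·x₁, -x₁^2 - 2·x₂ - 1], [2·x₂, 2·x₁ + 2]].
At the point, J = [[32.000, 1.000], [-6.000, 6.000]] (det J = 198.000).
Solving J·Δ = −F gives Δ = (-0.955, 2.545).
Then the next iterate is (x₁, x₂)₁ = (1.045, -0.455).
Re-evaluating at (1.045, -0.455): F = (8.20497, -4.86095), so ‖F‖₂ = 9.537.

9.537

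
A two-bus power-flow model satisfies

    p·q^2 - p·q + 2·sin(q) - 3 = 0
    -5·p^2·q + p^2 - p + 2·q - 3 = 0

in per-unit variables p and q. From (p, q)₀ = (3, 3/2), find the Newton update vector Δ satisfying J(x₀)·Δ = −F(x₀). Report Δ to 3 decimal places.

(-1.519, -0.017)

At (3, 3/2): F = (1.24499, -61.500).
Jacobian J = [[q^2 - q, 2·p·q - p + 2·cos(q)], [-10·p·q + 2·p - 1, -5·p^2 + 2]].
At the point, J = [[0.750, 6.14147], [-40.000, -43.000]] (det J = 213.40898).
Solving J·Δ = −F gives Δ = (-1.519, -0.017).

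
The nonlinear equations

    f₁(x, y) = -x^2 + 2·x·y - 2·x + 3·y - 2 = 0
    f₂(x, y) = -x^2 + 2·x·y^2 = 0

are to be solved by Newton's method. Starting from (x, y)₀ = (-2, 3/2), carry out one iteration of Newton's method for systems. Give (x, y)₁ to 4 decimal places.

At (-2, 3/2): F = (-3.5000, -13.0000).
Jacobian J = [[-2·x + 2·y - 2, 2·x + 3], [-2·x + 2·y^2, 4·x·y]].
At the point, J = [[5.0000, -1.0000], [8.5000, -12.0000]] (det J = -51.5000).
Solving J·Δ = −F gives Δ = (0.5631, -0.6845).
Then the next iterate is (x, y)₁ = (-1.4369, 0.8155).

(-1.4369, 0.8155)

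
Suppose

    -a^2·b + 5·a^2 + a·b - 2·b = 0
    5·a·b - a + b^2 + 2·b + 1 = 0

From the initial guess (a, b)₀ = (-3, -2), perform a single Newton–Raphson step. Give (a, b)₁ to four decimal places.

(-1.7121, -0.8333)

At (-3, -2): F = (73.0000, 34.0000).
Jacobian J = [[-2·a·b + 10·a + b, -a^2 + a - 2], [5·b - 1, 5·a + 2·b + 2]].
At the point, J = [[-44.0000, -14.0000], [-11.0000, -17.0000]] (det J = 594.0000).
Solving J·Δ = −F gives Δ = (1.2879, 1.1667).
Then the next iterate is (a, b)₁ = (-1.7121, -0.8333).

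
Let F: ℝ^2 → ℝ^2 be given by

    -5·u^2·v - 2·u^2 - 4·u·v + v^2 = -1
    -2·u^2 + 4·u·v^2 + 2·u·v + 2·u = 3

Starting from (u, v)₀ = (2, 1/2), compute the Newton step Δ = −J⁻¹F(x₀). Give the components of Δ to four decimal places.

(-0.9483, -0.0661)

At (2, 1/2): F = (-20.7500, -3.0000).
Jacobian J = [[-10·u·v - 4·u - 4·v, -5·u^2 - 4·u + 2·v], [-4·u + 4·v^2 + 2·v + 2, 8·u·v + 2·u]].
At the point, J = [[-20.0000, -27.0000], [-4.0000, 12.0000]] (det J = -348.0000).
Solving J·Δ = −F gives Δ = (-0.9483, -0.0661).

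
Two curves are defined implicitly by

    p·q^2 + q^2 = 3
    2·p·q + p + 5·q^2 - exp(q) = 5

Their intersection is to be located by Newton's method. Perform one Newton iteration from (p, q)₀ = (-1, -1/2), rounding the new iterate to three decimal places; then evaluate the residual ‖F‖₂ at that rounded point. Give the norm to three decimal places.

At (-1, -1/2): F = (-3.000, -4.35653).
Jacobian J = [[q^2, 2·p·q + 2·q], [2·q + 1, 2·p + 10·q - exp(q)]].
At the point, J = [[0.250, 0.000], [0.000, -7.60653]] (det J = -1.90163).
Solving J·Δ = −F gives Δ = (12.000, -0.573).
Then the next iterate is (p, q)₁ = (11.000, -1.073).
Re-evaluating at (11.000, -1.073): F = (10.81595, -12.19134), so ‖F‖₂ = 16.298.

16.298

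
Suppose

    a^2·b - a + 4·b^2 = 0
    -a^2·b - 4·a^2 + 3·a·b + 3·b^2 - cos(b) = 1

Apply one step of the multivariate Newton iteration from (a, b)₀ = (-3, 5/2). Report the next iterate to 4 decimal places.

At (-3, 5/2): F = (50.5000, -62.448856).
Jacobian J = [[2·a·b - 1, a^2 + 8·b], [-2·a·b - 8·a + 3·b, -a^2 + 3·a + 6·b + sin(b)]].
At the point, J = [[-16.0000, 29.0000], [46.5000, -2.401528]] (det J = -1310.075554).
Solving J·Δ = −F gives Δ = (1.2898, -1.0298).
Then the next iterate is (a, b)₁ = (-1.7102, 1.4702).

(-1.7102, 1.4702)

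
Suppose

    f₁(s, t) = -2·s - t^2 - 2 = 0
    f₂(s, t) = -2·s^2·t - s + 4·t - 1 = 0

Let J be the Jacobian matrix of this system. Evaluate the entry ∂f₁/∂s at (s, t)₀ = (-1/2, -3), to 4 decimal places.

∂f₁/∂s = -2.
At (-1/2, -3) this is -2.0000.

-2.0000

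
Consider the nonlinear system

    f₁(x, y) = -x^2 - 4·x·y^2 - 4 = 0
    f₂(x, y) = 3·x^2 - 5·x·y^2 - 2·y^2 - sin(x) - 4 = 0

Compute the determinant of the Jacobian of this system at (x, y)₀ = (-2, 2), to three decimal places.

J = [[-2·x - 4·y^2, -8·x·y], [6·x - 5·y^2 - cos(x), -10·x·y - 4·y]].
At the point, J = [[-12.000, 32.000], [-31.58385, 32.000]].
det J = 626.683.

626.683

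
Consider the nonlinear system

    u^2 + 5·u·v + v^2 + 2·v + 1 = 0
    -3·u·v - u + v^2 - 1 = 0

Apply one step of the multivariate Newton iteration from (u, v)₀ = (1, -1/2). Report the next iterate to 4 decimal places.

(7.5000, 0.2500)

At (1, -1/2): F = (-1.2500, -0.2500).
Jacobian J = [[2·u + 5·v, 5·u + 2·v + 2], [-3·v - 1, -3·u + 2·v]].
At the point, J = [[-0.5000, 6.0000], [0.5000, -4.0000]] (det J = -1.0000).
Solving J·Δ = −F gives Δ = (6.5000, 0.7500).
Then the next iterate is (u, v)₁ = (7.5000, 0.2500).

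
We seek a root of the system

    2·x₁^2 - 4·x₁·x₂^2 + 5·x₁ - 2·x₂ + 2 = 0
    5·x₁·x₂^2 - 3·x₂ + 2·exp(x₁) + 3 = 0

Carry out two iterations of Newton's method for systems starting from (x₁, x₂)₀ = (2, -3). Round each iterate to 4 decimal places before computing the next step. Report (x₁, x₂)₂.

(0.3200, 1.8779)

At (2, -3): F = (-46.0000, 116.778112).
Jacobian J = [[4·x₁ - 4·x₂^2 + 5, -8·x₁·x₂ - 2], [5·x₂^2 + 2·exp(x₁), 10·x₁·x₂ - 3]].
At the point, J = [[-23.0000, 46.0000], [59.778112, -63.0000]] (det J = -1300.793161).
Solving J·Δ = −F gives Δ = (-1.9018, 0.0491).
Then the next iterate is (x₁, x₂)₁ = (0.0982, -2.9509).
Round to (0.0982, -2.9509) and repeat: F = (4.991658, 18.334602), J = [[-29.438443, 0.318227], [45.745421, -5.897784]].
Δ = (0.2218, 4.8288), so (x₁, x₂)₂ = (0.3200, 1.8779).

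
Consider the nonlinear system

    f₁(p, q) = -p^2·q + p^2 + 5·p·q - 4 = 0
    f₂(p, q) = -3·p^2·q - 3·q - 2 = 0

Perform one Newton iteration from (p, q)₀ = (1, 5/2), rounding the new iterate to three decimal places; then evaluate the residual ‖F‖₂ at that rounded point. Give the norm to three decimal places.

4326.933

At (1, 5/2): F = (7.000, -17.000).
Jacobian J = [[-2·p·q + 2·p + 5·q, -p^2 + 5·p], [-6·p·q, -3·p^2 - 3]].
At the point, J = [[9.500, 4.000], [-15.000, -6.000]] (det J = 3.000).
Solving J·Δ = −F gives Δ = (-8.667, 18.833).
Then the next iterate is (p, q)₁ = (-7.667, 21.333).
Re-evaluating at (-7.667, 21.333): F = (-2017.03304, -3828.04511), so ‖F‖₂ = 4326.933.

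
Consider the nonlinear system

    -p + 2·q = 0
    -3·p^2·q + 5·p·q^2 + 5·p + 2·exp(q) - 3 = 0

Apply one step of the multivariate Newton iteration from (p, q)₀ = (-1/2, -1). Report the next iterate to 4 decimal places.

At (-1/2, -1): F = (-1.5000, -6.514241).
Jacobian J = [[-1, 2], [-6·p·q + 5·q^2 + 5, -3·p^2 + 10·p·q + 2·exp(q)]].
At the point, J = [[-1.0000, 2.0000], [7.0000, 4.985759]] (det J = -18.985759).
Solving J·Δ = −F gives Δ = (0.2923, 0.8962).
Then the next iterate is (p, q)₁ = (-0.2077, -0.1038).

(-0.2077, -0.1038)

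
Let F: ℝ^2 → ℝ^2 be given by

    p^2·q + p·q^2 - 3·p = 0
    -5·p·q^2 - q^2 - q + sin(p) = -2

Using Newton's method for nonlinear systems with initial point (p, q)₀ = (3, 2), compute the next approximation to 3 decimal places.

(2.941, 1.037)

At (3, 2): F = (21.000, -63.85888).
Jacobian J = [[2·p·q + q^2 - 3, p^2 + 2·p·q], [-5·q^2 + cos(p), -10·p·q - 2·q - 1]].
At the point, J = [[13.000, 21.000], [-20.98999, -65.000]] (det J = -404.21016).
Solving J·Δ = −F gives Δ = (-0.059, -0.963).
Then the next iterate is (p, q)₁ = (2.941, 1.037).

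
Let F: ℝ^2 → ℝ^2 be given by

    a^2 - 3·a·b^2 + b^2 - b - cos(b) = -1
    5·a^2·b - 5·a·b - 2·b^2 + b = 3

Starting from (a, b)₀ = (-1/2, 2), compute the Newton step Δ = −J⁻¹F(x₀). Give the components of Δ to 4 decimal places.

(0.0688, -0.8852)

At (-1/2, 2): F = (9.666147, -1.5000).
Jacobian J = [[2·a - 3·b^2, -6·a·b + 2·b + sin(b) - 1], [10·a·b - 5·b, 5·a^2 - 5·a - 4·b + 1]].
At the point, J = [[-13.0000, 9.909297], [-20.0000, -3.2500]] (det J = 240.435949).
Solving J·Δ = −F gives Δ = (0.0688, -0.8852).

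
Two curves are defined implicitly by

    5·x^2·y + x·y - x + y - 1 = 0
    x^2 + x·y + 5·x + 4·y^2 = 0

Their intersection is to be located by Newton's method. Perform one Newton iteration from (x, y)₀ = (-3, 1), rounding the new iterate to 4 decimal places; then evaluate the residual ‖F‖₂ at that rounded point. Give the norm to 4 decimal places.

15.5683

At (-3, 1): F = (45.0000, -5.0000).
Jacobian J = [[10·x·y + y - 1, 5·x^2 + x + 1], [2·x + y + 5, x + 8·y]].
At the point, J = [[-30.0000, 43.0000], [0.0000, 5.0000]] (det J = -150.0000).
Solving J·Δ = −F gives Δ = (2.9333, 1.0000).
Then the next iterate is (x, y)₁ = (-0.0667, 2.0000).
Re-evaluating at (-0.0667, 2.0000): F = (0.977789, 15.537549), so ‖F‖₂ = 15.5683.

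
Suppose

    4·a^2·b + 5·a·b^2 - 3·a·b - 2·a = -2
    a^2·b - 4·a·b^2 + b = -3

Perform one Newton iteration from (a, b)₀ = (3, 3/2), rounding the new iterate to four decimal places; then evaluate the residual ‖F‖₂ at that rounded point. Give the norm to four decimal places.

20.7784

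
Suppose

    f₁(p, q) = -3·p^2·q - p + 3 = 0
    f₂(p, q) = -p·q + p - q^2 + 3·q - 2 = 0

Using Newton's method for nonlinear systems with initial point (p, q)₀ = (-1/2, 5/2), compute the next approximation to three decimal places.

(-0.724, 2.724)

At (-1/2, 5/2): F = (1.625, 0.000).
Jacobian J = [[-6·p·q - 1, -3·p^2], [-q + 1, -p - 2·q + 3]].
At the point, J = [[6.500, -0.750], [-1.500, -1.500]] (det J = -10.875).
Solving J·Δ = −F gives Δ = (-0.224, 0.224).
Then the next iterate is (p, q)₁ = (-0.724, 2.724).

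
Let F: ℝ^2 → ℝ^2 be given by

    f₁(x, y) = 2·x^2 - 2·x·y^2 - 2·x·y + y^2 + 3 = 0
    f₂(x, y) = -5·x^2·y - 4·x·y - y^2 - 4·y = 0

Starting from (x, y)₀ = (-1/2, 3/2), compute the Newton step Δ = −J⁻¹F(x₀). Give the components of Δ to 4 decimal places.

At (-1/2, 3/2): F = (9.5000, -7.1250).
Jacobian J = [[4·x - 2·y^2 - 2·y, -4·x·y - 2·x + 2·y], [-10·x·y - 4·y, -5·x^2 - 4·x - 2·y - 4]].
At the point, J = [[-9.5000, 7.0000], [1.5000, -6.2500]] (det J = 48.8750).
Solving J·Δ = −F gives Δ = (0.1944, -1.0934).

(0.1944, -1.0934)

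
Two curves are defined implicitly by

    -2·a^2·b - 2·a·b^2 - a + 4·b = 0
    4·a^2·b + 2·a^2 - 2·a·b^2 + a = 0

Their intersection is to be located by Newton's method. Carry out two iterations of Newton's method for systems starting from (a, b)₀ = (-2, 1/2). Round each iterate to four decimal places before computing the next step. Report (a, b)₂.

(-1.3042, -0.5257)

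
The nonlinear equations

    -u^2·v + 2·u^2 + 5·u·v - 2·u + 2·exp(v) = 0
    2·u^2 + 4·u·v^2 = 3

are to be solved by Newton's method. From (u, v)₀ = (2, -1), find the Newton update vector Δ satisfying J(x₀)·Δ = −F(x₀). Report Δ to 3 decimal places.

(-0.419, 0.498)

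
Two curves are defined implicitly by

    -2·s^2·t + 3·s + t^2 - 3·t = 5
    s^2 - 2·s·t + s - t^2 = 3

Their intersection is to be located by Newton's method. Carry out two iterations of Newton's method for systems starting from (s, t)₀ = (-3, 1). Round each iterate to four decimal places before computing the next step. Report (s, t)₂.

At (-3, 1): F = (-34.0000, 8.0000).
Jacobian J = [[-4·s·t + 3, -2·s^2 + 2·t - 3], [2·s - 2·t + 1, -2·s - 2·t]].
At the point, J = [[15.0000, -19.0000], [-7.0000, 4.0000]] (det J = -73.0000).
Solving J·Δ = −F gives Δ = (0.2192, -1.6164).
Then the next iterate is (s, t)₁ = (-2.7808, -0.6164).
Round to (-2.7808, -0.6164) and repeat: F = (-1.580195, -1.856071), J = [[-3.856340, -19.698497], [-3.3288, 6.7944]].
Δ = (-0.5154, 0.0207), so (s, t)₂ = (-3.2962, -0.5957).

(-3.2962, -0.5957)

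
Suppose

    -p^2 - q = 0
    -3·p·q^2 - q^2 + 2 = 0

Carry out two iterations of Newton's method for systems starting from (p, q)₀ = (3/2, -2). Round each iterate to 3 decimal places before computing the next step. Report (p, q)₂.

(0.968, -0.895)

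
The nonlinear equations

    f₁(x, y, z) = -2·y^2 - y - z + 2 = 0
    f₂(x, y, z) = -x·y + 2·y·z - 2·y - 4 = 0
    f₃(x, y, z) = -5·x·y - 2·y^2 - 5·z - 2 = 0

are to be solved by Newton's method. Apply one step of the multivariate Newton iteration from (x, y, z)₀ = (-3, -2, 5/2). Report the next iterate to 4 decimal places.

(-0.1429, -1.2857, 1.0000)

At (-3, -2, 5/2): F = (-6.5000, -16.0000, -52.5000).
Jacobian J = [[0, -4·y - 1, -1], [-y, -x + 2·z - 2, 2·y], [-5·y, -5·x - 4·y, -5]].
At the point, J = [[0.0000, 7.0000, -1.0000], [2.0000, 6.0000, -4.0000], [10.0000, 23.0000, -5.0000]] (det J = -196.0000).
Solving J·Δ = −F gives Δ = (2.8571, 0.7143, -1.5000).
Then the next iterate is (x, y, z)₁ = (-0.1429, -1.2857, 1.0000).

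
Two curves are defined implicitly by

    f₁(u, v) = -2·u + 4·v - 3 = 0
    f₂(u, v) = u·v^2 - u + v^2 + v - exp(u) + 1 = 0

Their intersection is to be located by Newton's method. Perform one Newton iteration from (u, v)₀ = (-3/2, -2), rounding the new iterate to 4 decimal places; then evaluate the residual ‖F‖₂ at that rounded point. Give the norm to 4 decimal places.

2.5429

At (-3/2, -2): F = (-8.0000, -1.723130).
Jacobian J = [[-2, 4], [v^2 - exp(u) - 1, 2·u·v + 2·v + 1]].
At the point, J = [[-2.0000, 4.0000], [2.776870, 3.0000]] (det J = -17.107479).
Solving J·Δ = −F gives Δ = (-1.0000, 1.5000).
Then the next iterate is (u, v)₁ = (-2.5000, -0.5000).
Re-evaluating at (-2.5000, -0.5000): F = (0.0000, 2.542915), so ‖F‖₂ = 2.5429.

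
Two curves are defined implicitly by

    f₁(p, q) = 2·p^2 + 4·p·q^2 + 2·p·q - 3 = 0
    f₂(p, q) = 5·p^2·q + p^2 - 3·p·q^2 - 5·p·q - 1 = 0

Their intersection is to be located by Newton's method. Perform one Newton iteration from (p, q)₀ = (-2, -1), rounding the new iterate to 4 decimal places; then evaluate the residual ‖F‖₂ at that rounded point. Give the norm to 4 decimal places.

6.5583

At (-2, -1): F = (1.0000, -21.0000).
Jacobian J = [[4·p + 4·q^2 + 2·q, 8·p·q + 2·p], [10·p·q + 2·p - 3·q^2 - 5·q, 5·p^2 - 6·p·q - 5·p]].
At the point, J = [[-6.0000, 12.0000], [18.0000, 18.0000]] (det J = -324.0000).
Solving J·Δ = −F gives Δ = (0.8333, 0.3333).
Then the next iterate is (p, q)₁ = (-1.1667, -0.6667).
Re-evaluating at (-1.1667, -0.6667): F = (-0.796285, -6.509773), so ‖F‖₂ = 6.5583.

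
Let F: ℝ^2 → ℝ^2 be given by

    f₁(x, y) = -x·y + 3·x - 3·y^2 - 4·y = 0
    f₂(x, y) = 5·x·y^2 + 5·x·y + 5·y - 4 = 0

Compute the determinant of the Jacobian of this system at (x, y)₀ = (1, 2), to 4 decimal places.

J = [[-y + 3, -x - 6·y - 4], [5·y^2 + 5·y, 10·x·y + 5·x + 5]].
At the point, J = [[1.0000, -17.0000], [30.0000, 30.0000]].
det J = 540.0000.

540.0000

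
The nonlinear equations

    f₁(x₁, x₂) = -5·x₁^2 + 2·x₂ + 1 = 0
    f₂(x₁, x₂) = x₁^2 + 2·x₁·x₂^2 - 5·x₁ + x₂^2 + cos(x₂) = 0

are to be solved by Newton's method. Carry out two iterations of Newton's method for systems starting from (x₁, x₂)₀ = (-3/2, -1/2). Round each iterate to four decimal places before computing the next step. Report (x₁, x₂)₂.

At (-3/2, -1/2): F = (-11.2500, 10.127583).
Jacobian J = [[-10·x₁, 2], [2·x₁ + 2·x₂^2 - 5, 4·x₁·x₂ + 2·x₂ - sin(x₂)]].
At the point, J = [[15.0000, 2.0000], [-7.5000, 2.479426]] (det J = 52.191383).
Solving J·Δ = −F gives Δ = (0.9225, -1.2941).
Then the next iterate is (x₁, x₂)₁ = (-0.5775, -1.7941).
Round to (-0.5775, -1.7941) and repeat: F = (-4.255731, 2.500641), J = [[5.7750, 2.0000], [0.282590, 1.531342]].
Δ = (1.3914, -1.8897), so (x₁, x₂)₂ = (0.8139, -3.6838).

(0.8139, -3.6838)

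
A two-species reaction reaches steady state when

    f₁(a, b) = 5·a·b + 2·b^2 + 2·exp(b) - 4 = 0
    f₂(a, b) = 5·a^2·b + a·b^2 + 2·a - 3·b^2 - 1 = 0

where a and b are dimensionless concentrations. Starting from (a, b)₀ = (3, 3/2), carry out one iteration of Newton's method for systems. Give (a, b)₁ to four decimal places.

At (3, 3/2): F = (31.963378, 72.5000).
Jacobian J = [[5·b, 5·a + 4·b + 2·exp(b)], [10·a·b + b^2 + 2, 5·a^2 + 2·a·b - 6·b]].
At the point, J = [[7.5000, 29.963378], [49.2500, 45.0000]] (det J = -1138.196373).
Solving J·Δ = −F gives Δ = (-0.6449, -0.9053).
Then the next iterate is (a, b)₁ = (2.3551, 0.5947).

(2.3551, 0.5947)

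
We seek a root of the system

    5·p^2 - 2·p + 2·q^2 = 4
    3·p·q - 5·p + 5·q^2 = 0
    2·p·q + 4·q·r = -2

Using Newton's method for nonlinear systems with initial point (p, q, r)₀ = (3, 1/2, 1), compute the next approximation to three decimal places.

(1.708, 0.838, -3.543)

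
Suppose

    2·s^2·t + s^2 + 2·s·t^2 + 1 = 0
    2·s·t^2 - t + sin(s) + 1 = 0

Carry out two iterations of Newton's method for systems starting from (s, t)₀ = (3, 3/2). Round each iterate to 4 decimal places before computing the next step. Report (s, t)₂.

At (3, 3/2): F = (50.5000, 13.141120).
Jacobian J = [[4·s·t + 2·s + 2·t^2, 2·s^2 + 4·s·t], [2·t^2 + cos(s), 4·s·t - 1]].
At the point, J = [[28.5000, 36.0000], [3.510008, 17.0000]] (det J = 358.139730).
Solving J·Δ = −F gives Δ = (-1.0762, -0.5508).
Then the next iterate is (s, t)₁ = (1.9238, 0.9492).
Round to (1.9238, 0.9492) and repeat: F = (15.193610, 4.455752), J = [[12.953845, 14.706297], [1.456243, 6.304284]].
Δ = (-0.5022, -0.5908), so (s, t)₂ = (1.4216, 0.3584).

(1.4216, 0.3584)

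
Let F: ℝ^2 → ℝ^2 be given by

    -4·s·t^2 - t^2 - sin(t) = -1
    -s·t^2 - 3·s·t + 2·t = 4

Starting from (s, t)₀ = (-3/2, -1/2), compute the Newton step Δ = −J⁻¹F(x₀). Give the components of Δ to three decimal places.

At (-3/2, -1/2): F = (2.72943, -6.875).
Jacobian J = [[-4·t^2, -8·s·t - 2·t - cos(t)], [-t^2 - 3·t, -2·s·t - 3·s + 2]].
At the point, J = [[-1.000, -5.87758], [1.250, 5.000]] (det J = 2.34698).
Solving J·Δ = −F gives Δ = (11.402, -1.476).

(11.402, -1.476)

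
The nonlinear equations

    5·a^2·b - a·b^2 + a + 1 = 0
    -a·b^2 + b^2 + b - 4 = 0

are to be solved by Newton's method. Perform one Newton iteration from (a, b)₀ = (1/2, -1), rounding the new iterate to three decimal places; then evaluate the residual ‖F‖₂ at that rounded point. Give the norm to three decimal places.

702.789

At (1/2, -1): F = (-0.250, -4.500).
Jacobian J = [[10·a·b - b^2 + 1, 5·a^2 - 2·a·b], [-b^2, -2·a·b + 2·b + 1]].
At the point, J = [[-5.000, 2.250], [-1.000, 0.000]] (det J = 2.250).
Solving J·Δ = −F gives Δ = (-4.500, -9.889).
Then the next iterate is (a, b)₁ = (-4.000, -10.889).
Re-evaluating at (-4.000, -10.889): F = (-399.83872, 577.96260), so ‖F‖₂ = 702.789.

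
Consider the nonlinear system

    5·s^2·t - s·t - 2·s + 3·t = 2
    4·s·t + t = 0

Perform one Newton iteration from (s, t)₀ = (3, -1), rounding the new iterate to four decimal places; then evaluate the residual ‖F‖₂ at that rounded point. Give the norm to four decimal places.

11.8481

At (3, -1): F = (-53.0000, -13.0000).
Jacobian J = [[10·s·t - t - 2, 5·s^2 - s + 3], [4·t, 4·s + 1]].
At the point, J = [[-31.0000, 45.0000], [-4.0000, 13.0000]] (det J = -223.0000).
Solving J·Δ = −F gives Δ = (-0.4664, 0.8565).
Then the next iterate is (s, t)₁ = (2.5336, -0.1435).
Re-evaluating at (2.5336, -0.1435): F = (-11.739853, -1.597786), so ‖F‖₂ = 11.8481.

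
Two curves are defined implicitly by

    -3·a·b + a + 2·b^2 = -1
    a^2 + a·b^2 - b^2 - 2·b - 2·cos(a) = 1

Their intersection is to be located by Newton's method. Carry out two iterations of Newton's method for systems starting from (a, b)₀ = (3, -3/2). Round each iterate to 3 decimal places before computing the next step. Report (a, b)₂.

At (3, -3/2): F = (22.000, 17.47998).
Jacobian J = [[-3·b + 1, -3·a + 4·b], [2·a + b^2 + 2·sin(a), 2·a·b - 2·b - 2]].
At the point, J = [[5.500, -15.000], [8.53224, -8.000]] (det J = 83.98360).
Solving J·Δ = −F gives Δ = (-1.026, 1.090).
Then the next iterate is (a, b)₁ = (1.974, -0.410).
Round to (1.974, -0.410) and repeat: F = (5.73822, 4.66514), J = [[2.230, -7.562], [5.95572, -2.79868]].
Δ = (-0.495, 0.613), so (a, b)₂ = (1.479, 0.203).

(1.479, 0.203)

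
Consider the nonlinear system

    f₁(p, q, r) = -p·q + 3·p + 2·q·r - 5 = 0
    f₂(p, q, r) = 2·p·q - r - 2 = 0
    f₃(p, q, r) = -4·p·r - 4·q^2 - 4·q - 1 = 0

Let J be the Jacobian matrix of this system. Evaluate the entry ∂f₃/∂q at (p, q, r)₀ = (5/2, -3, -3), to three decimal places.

∂f₃/∂q = -8·q - 4.
At (5/2, -3, -3) this is 20.000.

20.000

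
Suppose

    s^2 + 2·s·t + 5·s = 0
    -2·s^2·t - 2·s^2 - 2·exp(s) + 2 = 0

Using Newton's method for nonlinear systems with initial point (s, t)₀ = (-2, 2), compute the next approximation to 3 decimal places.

(-2.417, -2.022)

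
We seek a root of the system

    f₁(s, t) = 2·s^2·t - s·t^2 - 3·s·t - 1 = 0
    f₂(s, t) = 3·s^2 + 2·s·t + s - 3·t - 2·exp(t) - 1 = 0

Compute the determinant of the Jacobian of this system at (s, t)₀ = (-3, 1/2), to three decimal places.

575.305

J = [[4·s·t - t^2 - 3·t, 2·s^2 - 2·s·t - 3·s], [6·s + 2·t + 1, 2·s - 2·exp(t) - 3]].
At the point, J = [[-7.750, 30.000], [-16.000, -12.29744]].
det J = 575.305.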